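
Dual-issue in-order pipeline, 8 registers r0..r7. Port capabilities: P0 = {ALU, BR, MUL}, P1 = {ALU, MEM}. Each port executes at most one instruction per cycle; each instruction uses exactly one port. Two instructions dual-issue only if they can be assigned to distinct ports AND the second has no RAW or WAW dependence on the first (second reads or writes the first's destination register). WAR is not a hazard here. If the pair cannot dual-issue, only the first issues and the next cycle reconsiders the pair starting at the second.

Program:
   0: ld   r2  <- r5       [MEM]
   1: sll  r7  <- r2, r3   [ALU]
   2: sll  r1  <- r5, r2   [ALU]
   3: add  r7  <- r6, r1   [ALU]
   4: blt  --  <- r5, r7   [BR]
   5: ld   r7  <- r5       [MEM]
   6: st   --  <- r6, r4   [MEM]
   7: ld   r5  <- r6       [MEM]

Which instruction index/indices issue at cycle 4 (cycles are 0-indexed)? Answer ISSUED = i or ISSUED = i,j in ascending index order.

#0 head=0: ld.MEM i0 RAW r2
#1 head=1: sll.ALU/sll.ALU i1&i2 pair
#2 head=3: add.ALU i3 RAW r7
#3 head=4: blt.BR/ld.MEM i4&i5 pair
#4 head=6: st.MEM i6 no-port MEM/MEM
#5 head=7: ld.MEM i7 tail

ISSUED = 6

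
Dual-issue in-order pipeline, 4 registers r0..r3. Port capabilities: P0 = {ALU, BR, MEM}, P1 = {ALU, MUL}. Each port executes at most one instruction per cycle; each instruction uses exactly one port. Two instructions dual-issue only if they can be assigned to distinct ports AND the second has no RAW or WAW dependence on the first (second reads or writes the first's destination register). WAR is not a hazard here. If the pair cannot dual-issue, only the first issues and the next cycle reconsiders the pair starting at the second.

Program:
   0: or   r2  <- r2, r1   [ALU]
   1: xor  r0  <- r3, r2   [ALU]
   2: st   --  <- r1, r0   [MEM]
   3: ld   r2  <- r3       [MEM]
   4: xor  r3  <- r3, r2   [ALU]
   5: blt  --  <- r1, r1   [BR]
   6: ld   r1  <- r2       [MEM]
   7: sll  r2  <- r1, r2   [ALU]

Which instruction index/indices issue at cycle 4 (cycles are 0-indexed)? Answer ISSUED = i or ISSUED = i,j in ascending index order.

[0] i0  or  -- RAW r2
[1] i1  xor  -- RAW r0
[2] i2  st  -- no-port MEM/MEM
[3] i3  ld  -- RAW r2
[4] i4,i5  xor/blt  -- 2-wide
[5] i6  ld  -- RAW r1
[6] i7  sll  -- tail

ISSUED = 4,5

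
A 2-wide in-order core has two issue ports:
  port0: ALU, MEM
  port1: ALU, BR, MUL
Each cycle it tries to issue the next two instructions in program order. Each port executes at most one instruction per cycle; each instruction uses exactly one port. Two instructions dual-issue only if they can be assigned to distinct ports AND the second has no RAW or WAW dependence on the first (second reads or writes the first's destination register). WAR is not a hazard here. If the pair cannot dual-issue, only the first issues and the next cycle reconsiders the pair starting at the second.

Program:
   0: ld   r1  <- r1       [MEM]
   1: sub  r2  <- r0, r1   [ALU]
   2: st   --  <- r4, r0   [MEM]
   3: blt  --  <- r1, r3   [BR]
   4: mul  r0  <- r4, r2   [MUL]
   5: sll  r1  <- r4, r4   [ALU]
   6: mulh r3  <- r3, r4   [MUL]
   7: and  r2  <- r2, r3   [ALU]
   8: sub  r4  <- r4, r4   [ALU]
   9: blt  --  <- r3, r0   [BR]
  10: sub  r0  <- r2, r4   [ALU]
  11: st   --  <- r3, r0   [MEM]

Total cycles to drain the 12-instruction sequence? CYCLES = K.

CYCLES = 8

0. ld.MEM @i0  | RAW r1
1. sub.ALU/st.MEM @i1,i2  | pair
2. blt.BR @i3  | no-port BR/MUL
3. mul.MUL/sll.ALU @i4,i5  | pair
4. mulh.MUL @i6  | RAW r3
5. and.ALU/sub.ALU @i7,i8  | pair
6. blt.BR/sub.ALU @i9,i10  | pair
7. st.MEM @i11  | tail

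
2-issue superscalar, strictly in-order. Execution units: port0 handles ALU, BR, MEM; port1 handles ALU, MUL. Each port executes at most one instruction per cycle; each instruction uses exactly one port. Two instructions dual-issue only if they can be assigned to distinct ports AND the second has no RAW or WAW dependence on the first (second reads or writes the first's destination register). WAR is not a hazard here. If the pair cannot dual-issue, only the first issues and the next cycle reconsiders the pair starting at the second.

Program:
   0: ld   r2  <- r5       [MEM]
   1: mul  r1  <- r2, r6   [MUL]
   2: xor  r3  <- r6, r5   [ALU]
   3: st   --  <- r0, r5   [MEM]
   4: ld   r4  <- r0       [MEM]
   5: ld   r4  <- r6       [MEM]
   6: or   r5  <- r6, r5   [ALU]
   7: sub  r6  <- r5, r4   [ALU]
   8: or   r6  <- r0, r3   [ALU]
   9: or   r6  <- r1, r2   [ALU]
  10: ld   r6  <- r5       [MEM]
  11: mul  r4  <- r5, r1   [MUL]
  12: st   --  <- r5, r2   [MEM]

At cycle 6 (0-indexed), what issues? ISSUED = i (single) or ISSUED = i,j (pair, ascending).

[0] i0  ld  -- RAW r2
[1] i1/i2  mul;xor  -- dual
[2] i3  st  -- no-port MEM/MEM
[3] i4  ld  -- no-port MEM/MEM
[4] i5/i6  ld;or  -- dual
[5] i7  sub  -- WAW r6
[6] i8  or  -- WAW r6
[7] i9  or  -- WAW r6
[8] i10/i11  ld;mul  -- dual
[9] i12  st  -- tail

ISSUED = 8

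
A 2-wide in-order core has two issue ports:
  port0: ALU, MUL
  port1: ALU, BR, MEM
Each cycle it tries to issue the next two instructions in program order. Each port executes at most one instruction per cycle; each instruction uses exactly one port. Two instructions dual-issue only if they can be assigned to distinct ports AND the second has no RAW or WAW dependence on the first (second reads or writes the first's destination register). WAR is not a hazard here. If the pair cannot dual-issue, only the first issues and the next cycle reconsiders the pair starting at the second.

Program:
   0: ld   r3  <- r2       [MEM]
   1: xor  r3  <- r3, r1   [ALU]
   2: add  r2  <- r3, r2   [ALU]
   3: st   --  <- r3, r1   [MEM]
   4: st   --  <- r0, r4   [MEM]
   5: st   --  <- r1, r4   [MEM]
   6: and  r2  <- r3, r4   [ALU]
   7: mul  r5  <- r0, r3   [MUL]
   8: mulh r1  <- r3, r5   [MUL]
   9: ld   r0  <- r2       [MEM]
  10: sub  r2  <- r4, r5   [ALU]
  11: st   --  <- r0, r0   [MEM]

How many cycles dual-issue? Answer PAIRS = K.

  cy0 -> i0 (ld) RAW+WAW r3
  cy1 -> i1 (xor) RAW r3
  cy2 -> i2&i3 (add+st) pair
  cy3 -> i4 (st) no-port MEM/MEM
  cy4 -> i5&i6 (st+and) pair
  cy5 -> i7 (mul) no-port MUL/MUL
  cy6 -> i8&i9 (mulh+ld) pair
  cy7 -> i10&i11 (sub+st) pair

PAIRS = 4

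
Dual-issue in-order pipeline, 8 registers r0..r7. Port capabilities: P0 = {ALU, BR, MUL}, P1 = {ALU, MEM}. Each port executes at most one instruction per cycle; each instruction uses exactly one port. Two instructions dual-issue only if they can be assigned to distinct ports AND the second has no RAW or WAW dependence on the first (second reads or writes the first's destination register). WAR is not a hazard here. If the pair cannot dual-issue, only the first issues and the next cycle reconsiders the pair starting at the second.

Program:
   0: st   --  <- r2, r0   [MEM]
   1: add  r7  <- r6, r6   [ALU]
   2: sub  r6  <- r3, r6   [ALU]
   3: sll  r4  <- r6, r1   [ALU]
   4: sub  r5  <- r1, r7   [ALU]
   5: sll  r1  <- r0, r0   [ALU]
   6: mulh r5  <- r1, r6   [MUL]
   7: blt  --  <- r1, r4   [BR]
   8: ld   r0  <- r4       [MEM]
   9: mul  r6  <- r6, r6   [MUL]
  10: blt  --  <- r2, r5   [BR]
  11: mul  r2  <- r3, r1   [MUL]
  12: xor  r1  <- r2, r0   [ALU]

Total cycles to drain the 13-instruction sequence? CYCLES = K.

#0 head=0: st add i0+i1 2-wide
#1 head=2: sub i2 RAW r6
#2 head=3: sll sub i3+i4 2-wide
#3 head=5: sll i5 RAW r1
#4 head=6: mulh i6 no-port MUL/BR
#5 head=7: blt ld i7+i8 2-wide
#6 head=9: mul i9 no-port MUL/BR
#7 head=10: blt i10 no-port BR/MUL
#8 head=11: mul i11 RAW r2
#9 head=12: xor i12 tail

CYCLES = 10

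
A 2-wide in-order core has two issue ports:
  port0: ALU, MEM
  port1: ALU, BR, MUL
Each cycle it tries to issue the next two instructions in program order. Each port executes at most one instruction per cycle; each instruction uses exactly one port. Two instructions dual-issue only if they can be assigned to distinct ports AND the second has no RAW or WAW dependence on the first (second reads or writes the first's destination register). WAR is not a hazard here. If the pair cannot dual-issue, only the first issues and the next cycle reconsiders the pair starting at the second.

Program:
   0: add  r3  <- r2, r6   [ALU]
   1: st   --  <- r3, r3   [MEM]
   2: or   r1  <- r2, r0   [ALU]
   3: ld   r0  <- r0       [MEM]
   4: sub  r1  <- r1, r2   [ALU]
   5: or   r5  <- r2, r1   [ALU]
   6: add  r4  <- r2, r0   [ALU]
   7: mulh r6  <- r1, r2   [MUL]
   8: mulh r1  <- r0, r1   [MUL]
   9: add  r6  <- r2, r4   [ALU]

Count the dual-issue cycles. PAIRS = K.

0. add.ALU @i0  | RAW r3
1. st.MEM;or.ALU @i1&i2  | 2-wide
2. ld.MEM;sub.ALU @i3&i4  | 2-wide
3. or.ALU;add.ALU @i5&i6  | 2-wide
4. mulh.MUL @i7  | no-port MUL/MUL
5. mulh.MUL;add.ALU @i8&i9  | 2-wide

PAIRS = 4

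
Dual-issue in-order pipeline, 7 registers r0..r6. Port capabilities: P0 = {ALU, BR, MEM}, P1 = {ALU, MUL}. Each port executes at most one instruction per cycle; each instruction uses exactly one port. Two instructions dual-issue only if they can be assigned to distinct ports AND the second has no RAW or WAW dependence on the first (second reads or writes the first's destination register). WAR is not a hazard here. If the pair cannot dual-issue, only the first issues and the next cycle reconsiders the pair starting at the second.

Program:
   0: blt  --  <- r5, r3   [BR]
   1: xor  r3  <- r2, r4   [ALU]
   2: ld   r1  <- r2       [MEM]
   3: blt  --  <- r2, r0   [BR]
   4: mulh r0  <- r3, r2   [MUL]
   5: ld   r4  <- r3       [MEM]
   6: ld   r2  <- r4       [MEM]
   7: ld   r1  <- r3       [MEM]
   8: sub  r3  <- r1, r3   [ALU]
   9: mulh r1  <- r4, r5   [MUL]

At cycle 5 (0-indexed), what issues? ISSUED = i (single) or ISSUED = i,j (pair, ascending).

  cy0 -> i0/i1 (blt+xor) 2-wide
  cy1 -> i2 (ld) no-port MEM/BR
  cy2 -> i3/i4 (blt+mulh) 2-wide
  cy3 -> i5 (ld) no-port MEM/MEM
  cy4 -> i6 (ld) no-port MEM/MEM
  cy5 -> i7 (ld) RAW r1
  cy6 -> i8/i9 (sub+mulh) 2-wide

ISSUED = 7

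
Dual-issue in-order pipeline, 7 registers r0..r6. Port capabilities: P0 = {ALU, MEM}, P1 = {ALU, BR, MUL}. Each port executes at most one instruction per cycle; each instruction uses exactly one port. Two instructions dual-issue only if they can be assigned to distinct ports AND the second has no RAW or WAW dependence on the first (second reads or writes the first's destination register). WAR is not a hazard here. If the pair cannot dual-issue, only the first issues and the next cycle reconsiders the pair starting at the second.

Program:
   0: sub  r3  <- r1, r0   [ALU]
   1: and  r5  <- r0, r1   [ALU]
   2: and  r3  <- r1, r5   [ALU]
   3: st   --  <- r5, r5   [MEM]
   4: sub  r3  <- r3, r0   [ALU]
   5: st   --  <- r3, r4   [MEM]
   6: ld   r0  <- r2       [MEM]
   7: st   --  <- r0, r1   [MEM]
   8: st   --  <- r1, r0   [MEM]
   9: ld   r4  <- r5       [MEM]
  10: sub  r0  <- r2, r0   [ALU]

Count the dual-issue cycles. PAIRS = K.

  cy0 -> i0,i1 (sub+and) pair
  cy1 -> i2,i3 (and+st) pair
  cy2 -> i4 (sub) RAW r3
  cy3 -> i5 (st) no-port MEM/MEM
  cy4 -> i6 (ld) no-port MEM/MEM
  cy5 -> i7 (st) no-port MEM/MEM
  cy6 -> i8 (st) no-port MEM/MEM
  cy7 -> i9,i10 (ld+sub) pair

PAIRS = 3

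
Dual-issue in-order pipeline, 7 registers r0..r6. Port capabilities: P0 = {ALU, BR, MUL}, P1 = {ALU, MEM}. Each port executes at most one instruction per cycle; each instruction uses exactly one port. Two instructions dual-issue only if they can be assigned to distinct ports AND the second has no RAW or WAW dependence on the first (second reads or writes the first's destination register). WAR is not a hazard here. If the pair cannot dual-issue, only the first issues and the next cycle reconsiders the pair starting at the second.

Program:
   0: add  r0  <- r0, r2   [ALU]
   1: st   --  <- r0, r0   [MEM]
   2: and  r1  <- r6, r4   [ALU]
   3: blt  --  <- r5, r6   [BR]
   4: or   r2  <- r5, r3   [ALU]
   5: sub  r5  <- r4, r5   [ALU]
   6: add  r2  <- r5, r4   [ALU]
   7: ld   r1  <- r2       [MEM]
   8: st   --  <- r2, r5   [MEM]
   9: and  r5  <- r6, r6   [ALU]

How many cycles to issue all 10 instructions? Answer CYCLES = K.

CYCLES = 7

  cy0 -> i0 (add.ALU) RAW r0
  cy1 -> i1/i2 (st.MEM and.ALU) 2-wide
  cy2 -> i3/i4 (blt.BR or.ALU) 2-wide
  cy3 -> i5 (sub.ALU) RAW r5
  cy4 -> i6 (add.ALU) RAW r2
  cy5 -> i7 (ld.MEM) no-port MEM/MEM
  cy6 -> i8/i9 (st.MEM and.ALU) 2-wide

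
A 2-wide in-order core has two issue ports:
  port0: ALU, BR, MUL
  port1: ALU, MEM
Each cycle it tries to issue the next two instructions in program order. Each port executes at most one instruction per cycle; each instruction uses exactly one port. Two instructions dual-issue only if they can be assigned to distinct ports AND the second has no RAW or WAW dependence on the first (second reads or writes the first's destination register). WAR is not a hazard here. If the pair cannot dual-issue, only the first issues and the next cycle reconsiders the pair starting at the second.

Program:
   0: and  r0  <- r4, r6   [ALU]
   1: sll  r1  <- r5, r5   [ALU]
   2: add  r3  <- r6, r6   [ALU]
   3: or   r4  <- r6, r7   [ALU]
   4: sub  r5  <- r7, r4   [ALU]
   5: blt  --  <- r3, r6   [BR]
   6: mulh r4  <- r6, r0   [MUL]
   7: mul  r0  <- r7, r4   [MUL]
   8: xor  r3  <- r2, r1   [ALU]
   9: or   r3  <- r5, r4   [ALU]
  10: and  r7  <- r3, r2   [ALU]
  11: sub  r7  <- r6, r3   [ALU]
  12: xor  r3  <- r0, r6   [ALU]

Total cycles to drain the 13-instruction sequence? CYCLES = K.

  cy0 -> i0,i1 (and.ALU;sll.ALU) 2-wide
  cy1 -> i2,i3 (add.ALU;or.ALU) 2-wide
  cy2 -> i4,i5 (sub.ALU;blt.BR) 2-wide
  cy3 -> i6 (mulh.MUL) no-port MUL/MUL
  cy4 -> i7,i8 (mul.MUL;xor.ALU) 2-wide
  cy5 -> i9 (or.ALU) RAW r3
  cy6 -> i10 (and.ALU) WAW r7
  cy7 -> i11,i12 (sub.ALU;xor.ALU) 2-wide

CYCLES = 8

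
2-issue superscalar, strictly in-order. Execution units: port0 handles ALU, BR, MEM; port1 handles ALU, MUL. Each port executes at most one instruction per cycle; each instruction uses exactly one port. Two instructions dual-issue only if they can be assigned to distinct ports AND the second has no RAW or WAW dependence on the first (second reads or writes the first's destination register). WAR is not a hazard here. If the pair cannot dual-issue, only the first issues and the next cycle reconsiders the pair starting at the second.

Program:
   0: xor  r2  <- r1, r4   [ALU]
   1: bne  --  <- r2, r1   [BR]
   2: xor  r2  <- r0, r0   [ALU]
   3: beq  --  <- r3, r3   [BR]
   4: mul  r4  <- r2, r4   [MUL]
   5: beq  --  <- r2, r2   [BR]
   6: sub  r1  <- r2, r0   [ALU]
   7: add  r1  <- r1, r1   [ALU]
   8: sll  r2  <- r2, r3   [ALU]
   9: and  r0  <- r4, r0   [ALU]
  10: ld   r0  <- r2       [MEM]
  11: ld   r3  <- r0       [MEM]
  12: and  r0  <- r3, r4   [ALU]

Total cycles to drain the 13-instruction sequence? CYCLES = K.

0. xor @i0  | RAW r2
1. bne;xor @i1&i2  | 2-wide
2. beq;mul @i3&i4  | 2-wide
3. beq;sub @i5&i6  | 2-wide
4. add;sll @i7&i8  | 2-wide
5. and @i9  | WAW r0
6. ld @i10  | no-port MEM/MEM
7. ld @i11  | RAW r3
8. and @i12  | tail

CYCLES = 9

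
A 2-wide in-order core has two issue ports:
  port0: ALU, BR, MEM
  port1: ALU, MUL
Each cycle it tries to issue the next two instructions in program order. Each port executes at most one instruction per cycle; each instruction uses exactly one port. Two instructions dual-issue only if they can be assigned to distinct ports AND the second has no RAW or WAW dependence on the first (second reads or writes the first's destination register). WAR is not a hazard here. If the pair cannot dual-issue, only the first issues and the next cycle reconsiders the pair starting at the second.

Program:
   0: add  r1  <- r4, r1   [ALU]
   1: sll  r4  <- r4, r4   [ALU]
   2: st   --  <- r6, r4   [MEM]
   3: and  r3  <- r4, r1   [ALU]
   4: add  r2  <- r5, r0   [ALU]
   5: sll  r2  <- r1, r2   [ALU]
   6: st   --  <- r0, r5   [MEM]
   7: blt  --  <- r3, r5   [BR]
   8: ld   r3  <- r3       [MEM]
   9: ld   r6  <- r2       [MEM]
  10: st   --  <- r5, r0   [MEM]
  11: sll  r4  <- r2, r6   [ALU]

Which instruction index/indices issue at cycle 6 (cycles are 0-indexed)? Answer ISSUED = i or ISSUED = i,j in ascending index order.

ISSUED = 9

#0 head=0: add.ALU sll.ALU i0+i1 2-wide
#1 head=2: st.MEM and.ALU i2+i3 2-wide
#2 head=4: add.ALU i4 RAW+WAW r2
#3 head=5: sll.ALU st.MEM i5+i6 2-wide
#4 head=7: blt.BR i7 no-port BR/MEM
#5 head=8: ld.MEM i8 no-port MEM/MEM
#6 head=9: ld.MEM i9 no-port MEM/MEM
#7 head=10: st.MEM sll.ALU i10+i11 2-wide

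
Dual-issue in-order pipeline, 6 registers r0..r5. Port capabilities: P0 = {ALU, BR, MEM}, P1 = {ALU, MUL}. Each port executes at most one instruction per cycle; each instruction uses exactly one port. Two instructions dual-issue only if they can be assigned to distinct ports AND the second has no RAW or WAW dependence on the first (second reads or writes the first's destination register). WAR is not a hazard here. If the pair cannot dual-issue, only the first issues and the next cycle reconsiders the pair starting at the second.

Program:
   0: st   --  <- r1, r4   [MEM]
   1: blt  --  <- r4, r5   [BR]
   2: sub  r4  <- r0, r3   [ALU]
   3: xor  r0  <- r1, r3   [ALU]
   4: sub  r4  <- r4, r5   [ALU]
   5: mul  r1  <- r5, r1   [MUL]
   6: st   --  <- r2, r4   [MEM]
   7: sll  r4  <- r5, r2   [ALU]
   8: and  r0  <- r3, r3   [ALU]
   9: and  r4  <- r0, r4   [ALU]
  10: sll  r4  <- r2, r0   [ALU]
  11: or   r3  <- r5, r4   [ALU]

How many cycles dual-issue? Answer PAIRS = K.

  cy0 -> i0 (st) no-port MEM/BR
  cy1 -> i1&i2 (blt+sub) dual
  cy2 -> i3&i4 (xor+sub) dual
  cy3 -> i5&i6 (mul+st) dual
  cy4 -> i7&i8 (sll+and) dual
  cy5 -> i9 (and) WAW r4
  cy6 -> i10 (sll) RAW r4
  cy7 -> i11 (or) tail

PAIRS = 4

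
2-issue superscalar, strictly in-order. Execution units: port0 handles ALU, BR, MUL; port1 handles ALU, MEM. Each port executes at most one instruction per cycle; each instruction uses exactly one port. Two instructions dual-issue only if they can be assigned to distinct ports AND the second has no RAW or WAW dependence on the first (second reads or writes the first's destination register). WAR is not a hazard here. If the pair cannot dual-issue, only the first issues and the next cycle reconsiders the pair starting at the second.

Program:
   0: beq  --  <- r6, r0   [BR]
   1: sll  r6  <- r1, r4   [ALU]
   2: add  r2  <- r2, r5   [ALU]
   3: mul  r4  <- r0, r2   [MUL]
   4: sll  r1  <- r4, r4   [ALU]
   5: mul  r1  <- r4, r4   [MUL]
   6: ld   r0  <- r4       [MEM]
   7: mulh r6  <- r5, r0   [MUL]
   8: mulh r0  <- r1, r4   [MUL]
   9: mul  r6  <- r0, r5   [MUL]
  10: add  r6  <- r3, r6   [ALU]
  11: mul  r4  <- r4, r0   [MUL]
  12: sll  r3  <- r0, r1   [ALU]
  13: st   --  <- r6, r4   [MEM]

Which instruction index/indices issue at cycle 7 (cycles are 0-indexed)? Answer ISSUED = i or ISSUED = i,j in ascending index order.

#0 head=0: beq.BR;sll.ALU i0+i1 pair
#1 head=2: add.ALU i2 RAW r2
#2 head=3: mul.MUL i3 RAW r4
#3 head=4: sll.ALU i4 WAW r1
#4 head=5: mul.MUL;ld.MEM i5+i6 pair
#5 head=7: mulh.MUL i7 no-port MUL/MUL
#6 head=8: mulh.MUL i8 no-port MUL/MUL
#7 head=9: mul.MUL i9 RAW+WAW r6
#8 head=10: add.ALU;mul.MUL i10+i11 pair
#9 head=12: sll.ALU;st.MEM i12+i13 pair

ISSUED = 9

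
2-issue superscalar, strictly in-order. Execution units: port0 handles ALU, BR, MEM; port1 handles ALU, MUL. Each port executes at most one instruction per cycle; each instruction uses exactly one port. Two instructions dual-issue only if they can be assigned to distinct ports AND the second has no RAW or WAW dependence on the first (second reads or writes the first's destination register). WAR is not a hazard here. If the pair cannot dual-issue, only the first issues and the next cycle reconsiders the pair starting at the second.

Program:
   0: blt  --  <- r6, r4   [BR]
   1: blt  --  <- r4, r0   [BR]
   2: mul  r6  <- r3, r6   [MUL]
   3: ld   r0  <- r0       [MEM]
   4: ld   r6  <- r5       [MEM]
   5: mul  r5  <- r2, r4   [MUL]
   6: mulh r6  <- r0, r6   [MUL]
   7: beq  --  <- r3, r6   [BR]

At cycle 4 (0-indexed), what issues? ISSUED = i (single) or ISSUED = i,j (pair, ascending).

ISSUED = 6

#0 head=0: blt i0 no-port BR/BR
#1 head=1: blt+mul i1&i2 2-wide
#2 head=3: ld i3 no-port MEM/MEM
#3 head=4: ld+mul i4&i5 2-wide
#4 head=6: mulh i6 RAW r6
#5 head=7: beq i7 tail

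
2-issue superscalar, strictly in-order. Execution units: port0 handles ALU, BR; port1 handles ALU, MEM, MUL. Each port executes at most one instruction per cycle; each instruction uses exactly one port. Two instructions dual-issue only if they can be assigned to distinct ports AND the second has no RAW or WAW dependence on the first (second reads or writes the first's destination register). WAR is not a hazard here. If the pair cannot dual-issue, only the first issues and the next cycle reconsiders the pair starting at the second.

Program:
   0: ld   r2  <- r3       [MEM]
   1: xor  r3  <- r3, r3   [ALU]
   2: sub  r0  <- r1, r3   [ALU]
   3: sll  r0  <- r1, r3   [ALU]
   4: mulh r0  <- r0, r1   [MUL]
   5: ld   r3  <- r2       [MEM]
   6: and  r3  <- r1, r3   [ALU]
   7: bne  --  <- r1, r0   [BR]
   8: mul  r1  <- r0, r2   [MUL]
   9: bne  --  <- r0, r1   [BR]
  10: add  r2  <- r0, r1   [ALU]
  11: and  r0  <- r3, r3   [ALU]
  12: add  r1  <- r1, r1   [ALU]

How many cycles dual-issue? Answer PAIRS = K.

t=0 i0+i1:ld.MEM xor.ALU ; 2-wide
t=1 i2:sub.ALU ; WAW r0
t=2 i3:sll.ALU ; RAW+WAW r0
t=3 i4:mulh.MUL ; no-port MUL/MEM
t=4 i5:ld.MEM ; RAW+WAW r3
t=5 i6+i7:and.ALU bne.BR ; 2-wide
t=6 i8:mul.MUL ; RAW r1
t=7 i9+i10:bne.BR add.ALU ; 2-wide
t=8 i11+i12:and.ALU add.ALU ; 2-wide

PAIRS = 4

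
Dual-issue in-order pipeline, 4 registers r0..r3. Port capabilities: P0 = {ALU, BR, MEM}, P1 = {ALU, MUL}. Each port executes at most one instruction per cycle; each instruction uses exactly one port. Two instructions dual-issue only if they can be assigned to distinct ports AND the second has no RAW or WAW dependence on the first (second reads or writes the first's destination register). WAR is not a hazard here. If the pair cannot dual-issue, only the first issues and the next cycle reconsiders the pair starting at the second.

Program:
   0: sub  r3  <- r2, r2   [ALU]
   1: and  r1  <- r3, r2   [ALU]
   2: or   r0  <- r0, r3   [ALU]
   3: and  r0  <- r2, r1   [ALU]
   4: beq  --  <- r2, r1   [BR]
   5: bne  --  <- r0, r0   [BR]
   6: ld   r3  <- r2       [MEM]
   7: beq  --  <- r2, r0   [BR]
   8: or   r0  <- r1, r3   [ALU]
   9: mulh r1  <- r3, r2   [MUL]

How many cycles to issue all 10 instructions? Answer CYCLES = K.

t=0 i0:sub ; RAW r3
t=1 i1&i2:and or ; dual
t=2 i3&i4:and beq ; dual
t=3 i5:bne ; no-port BR/MEM
t=4 i6:ld ; no-port MEM/BR
t=5 i7&i8:beq or ; dual
t=6 i9:mulh ; tail

CYCLES = 7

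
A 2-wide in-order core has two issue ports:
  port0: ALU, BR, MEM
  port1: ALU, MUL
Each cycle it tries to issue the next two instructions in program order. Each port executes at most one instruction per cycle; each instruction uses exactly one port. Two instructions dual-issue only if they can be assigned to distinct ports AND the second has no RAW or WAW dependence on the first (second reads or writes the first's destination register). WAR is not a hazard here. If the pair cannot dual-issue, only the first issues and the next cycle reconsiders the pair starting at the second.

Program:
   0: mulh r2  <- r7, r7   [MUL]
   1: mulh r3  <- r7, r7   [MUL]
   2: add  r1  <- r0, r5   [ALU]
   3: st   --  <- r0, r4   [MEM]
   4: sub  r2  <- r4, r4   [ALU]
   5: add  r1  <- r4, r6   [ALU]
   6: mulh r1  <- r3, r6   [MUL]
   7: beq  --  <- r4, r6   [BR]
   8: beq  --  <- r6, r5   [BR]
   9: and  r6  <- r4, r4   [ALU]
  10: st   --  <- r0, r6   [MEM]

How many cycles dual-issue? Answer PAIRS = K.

#0 head=0: mulh i0 no-port MUL/MUL
#1 head=1: mulh+add i1+i2 pair
#2 head=3: st+sub i3+i4 pair
#3 head=5: add i5 WAW r1
#4 head=6: mulh+beq i6+i7 pair
#5 head=8: beq+and i8+i9 pair
#6 head=10: st i10 tail

PAIRS = 4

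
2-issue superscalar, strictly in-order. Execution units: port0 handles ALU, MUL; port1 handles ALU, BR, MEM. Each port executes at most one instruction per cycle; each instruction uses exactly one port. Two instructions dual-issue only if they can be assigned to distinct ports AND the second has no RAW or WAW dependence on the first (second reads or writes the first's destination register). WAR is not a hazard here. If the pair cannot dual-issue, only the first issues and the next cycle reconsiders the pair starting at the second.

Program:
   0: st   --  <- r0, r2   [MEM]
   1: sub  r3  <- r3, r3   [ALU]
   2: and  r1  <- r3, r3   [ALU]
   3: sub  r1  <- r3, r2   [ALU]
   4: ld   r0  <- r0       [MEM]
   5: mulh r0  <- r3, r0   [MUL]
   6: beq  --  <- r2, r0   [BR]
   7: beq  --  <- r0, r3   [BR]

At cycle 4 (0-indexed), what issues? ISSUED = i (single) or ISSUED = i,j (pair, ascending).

t=0 i0/i1:st;sub ; dual
t=1 i2:and ; WAW r1
t=2 i3/i4:sub;ld ; dual
t=3 i5:mulh ; RAW r0
t=4 i6:beq ; no-port BR/BR
t=5 i7:beq ; tail

ISSUED = 6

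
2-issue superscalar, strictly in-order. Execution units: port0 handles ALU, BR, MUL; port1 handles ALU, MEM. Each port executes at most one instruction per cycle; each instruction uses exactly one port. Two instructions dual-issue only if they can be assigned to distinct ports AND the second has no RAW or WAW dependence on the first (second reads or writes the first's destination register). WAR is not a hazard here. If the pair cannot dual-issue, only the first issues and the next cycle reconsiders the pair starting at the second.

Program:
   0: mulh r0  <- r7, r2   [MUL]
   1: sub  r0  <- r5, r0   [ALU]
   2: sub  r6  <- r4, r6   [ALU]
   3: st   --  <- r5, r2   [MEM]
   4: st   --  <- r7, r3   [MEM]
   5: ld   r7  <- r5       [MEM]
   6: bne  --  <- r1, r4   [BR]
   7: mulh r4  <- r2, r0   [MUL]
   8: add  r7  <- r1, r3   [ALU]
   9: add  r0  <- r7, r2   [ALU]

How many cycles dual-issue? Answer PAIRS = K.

PAIRS = 3

#0 head=0: mulh i0 RAW+WAW r0
#1 head=1: sub+sub i1,i2 2-wide
#2 head=3: st i3 no-port MEM/MEM
#3 head=4: st i4 no-port MEM/MEM
#4 head=5: ld+bne i5,i6 2-wide
#5 head=7: mulh+add i7,i8 2-wide
#6 head=9: add i9 tail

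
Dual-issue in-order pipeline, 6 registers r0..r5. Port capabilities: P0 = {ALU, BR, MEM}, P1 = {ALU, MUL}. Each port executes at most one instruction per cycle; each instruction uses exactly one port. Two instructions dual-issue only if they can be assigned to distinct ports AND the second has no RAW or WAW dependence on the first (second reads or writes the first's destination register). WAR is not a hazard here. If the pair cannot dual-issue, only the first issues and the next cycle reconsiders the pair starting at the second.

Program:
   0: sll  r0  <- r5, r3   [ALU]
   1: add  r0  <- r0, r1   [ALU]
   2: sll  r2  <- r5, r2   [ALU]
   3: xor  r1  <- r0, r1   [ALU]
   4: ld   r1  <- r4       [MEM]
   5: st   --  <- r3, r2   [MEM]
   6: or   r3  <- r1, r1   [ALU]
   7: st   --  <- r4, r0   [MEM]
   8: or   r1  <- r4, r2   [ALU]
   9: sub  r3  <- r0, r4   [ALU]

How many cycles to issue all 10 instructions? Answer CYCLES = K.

CYCLES = 7

0. sll @i0  | RAW+WAW r0
1. add+sll @i1/i2  | pair
2. xor @i3  | WAW r1
3. ld @i4  | no-port MEM/MEM
4. st+or @i5/i6  | pair
5. st+or @i7/i8  | pair
6. sub @i9  | tail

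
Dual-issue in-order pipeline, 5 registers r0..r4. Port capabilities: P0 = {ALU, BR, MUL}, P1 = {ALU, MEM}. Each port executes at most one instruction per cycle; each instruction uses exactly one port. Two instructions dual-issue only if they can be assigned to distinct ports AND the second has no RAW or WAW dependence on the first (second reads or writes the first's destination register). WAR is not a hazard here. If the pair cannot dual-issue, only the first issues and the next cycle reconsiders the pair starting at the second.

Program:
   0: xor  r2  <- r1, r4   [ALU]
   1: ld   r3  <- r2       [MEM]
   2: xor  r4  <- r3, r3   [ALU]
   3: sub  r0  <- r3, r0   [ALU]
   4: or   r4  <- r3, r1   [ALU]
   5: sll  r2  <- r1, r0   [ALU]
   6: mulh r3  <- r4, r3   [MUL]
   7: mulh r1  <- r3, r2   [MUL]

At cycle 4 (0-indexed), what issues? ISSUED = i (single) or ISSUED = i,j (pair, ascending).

#0 head=0: xor.ALU i0 RAW r2
#1 head=1: ld.MEM i1 RAW r3
#2 head=2: xor.ALU;sub.ALU i2&i3 pair
#3 head=4: or.ALU;sll.ALU i4&i5 pair
#4 head=6: mulh.MUL i6 no-port MUL/MUL
#5 head=7: mulh.MUL i7 tail

ISSUED = 6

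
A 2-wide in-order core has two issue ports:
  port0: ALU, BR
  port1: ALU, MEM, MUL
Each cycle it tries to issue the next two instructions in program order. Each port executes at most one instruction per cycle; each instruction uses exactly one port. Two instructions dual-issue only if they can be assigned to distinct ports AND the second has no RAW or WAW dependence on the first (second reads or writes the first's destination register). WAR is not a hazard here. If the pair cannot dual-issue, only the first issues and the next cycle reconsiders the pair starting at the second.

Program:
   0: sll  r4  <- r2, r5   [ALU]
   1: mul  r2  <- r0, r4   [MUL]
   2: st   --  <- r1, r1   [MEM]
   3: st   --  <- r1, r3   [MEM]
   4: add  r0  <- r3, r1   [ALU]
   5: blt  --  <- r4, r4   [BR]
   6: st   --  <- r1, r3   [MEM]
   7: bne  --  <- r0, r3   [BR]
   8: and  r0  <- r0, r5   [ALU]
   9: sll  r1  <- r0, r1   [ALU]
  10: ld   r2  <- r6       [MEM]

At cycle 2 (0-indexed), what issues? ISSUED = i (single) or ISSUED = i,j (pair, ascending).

  cy0 -> i0 (sll.ALU) RAW r4
  cy1 -> i1 (mul.MUL) no-port MUL/MEM
  cy2 -> i2 (st.MEM) no-port MEM/MEM
  cy3 -> i3/i4 (st.MEM+add.ALU) pair
  cy4 -> i5/i6 (blt.BR+st.MEM) pair
  cy5 -> i7/i8 (bne.BR+and.ALU) pair
  cy6 -> i9/i10 (sll.ALU+ld.MEM) pair

ISSUED = 2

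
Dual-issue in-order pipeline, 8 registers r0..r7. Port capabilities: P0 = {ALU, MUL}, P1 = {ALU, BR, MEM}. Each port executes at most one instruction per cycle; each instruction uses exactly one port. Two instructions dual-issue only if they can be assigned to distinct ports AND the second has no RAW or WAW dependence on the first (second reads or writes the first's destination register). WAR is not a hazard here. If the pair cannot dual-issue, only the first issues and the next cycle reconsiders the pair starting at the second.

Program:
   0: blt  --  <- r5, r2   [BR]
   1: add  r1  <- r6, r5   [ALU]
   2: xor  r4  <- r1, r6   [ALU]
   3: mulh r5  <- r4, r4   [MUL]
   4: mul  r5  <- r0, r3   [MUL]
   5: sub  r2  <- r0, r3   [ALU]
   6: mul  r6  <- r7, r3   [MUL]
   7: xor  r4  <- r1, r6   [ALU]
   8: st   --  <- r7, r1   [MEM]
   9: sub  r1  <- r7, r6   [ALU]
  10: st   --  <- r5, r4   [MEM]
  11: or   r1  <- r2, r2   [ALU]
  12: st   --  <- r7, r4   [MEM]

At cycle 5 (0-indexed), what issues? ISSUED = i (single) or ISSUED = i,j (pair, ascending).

ISSUED = 7,8

[0] i0&i1  blt;add  -- pair
[1] i2  xor  -- RAW r4
[2] i3  mulh  -- no-port MUL/MUL
[3] i4&i5  mul;sub  -- pair
[4] i6  mul  -- RAW r6
[5] i7&i8  xor;st  -- pair
[6] i9&i10  sub;st  -- pair
[7] i11&i12  or;st  -- pair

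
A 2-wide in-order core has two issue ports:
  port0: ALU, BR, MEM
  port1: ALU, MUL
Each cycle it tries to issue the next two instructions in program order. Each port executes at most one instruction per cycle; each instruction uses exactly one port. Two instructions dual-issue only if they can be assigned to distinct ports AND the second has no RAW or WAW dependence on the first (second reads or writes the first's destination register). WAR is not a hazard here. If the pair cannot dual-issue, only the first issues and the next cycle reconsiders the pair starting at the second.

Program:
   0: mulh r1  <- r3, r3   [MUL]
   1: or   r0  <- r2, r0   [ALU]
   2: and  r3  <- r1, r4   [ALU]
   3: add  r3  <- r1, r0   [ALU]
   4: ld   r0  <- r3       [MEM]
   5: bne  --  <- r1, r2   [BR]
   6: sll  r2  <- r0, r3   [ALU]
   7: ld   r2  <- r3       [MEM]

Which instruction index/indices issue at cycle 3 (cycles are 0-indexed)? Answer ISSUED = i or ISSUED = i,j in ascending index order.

ISSUED = 4

[0] i0&i1  mulh/or  -- 2-wide
[1] i2  and  -- WAW r3
[2] i3  add  -- RAW r3
[3] i4  ld  -- no-port MEM/BR
[4] i5&i6  bne/sll  -- 2-wide
[5] i7  ld  -- tail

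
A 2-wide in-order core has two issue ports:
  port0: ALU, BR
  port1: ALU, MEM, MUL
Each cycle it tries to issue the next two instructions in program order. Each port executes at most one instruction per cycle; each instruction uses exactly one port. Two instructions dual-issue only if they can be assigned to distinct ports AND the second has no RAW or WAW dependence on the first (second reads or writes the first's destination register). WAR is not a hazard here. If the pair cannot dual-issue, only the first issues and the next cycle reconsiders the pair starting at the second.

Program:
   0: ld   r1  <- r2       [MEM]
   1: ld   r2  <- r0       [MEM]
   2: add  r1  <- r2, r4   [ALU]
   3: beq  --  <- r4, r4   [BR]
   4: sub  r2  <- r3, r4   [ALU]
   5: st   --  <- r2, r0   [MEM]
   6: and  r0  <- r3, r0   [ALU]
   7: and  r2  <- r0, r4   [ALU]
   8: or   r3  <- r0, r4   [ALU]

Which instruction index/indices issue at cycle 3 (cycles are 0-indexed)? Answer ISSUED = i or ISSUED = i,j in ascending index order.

ISSUED = 4

c0: i0 ld  no-port MEM/MEM
c1: i1 ld  RAW r2
c2: i2+i3 add+beq  pair
c3: i4 sub  RAW r2
c4: i5+i6 st+and  pair
c5: i7+i8 and+or  pair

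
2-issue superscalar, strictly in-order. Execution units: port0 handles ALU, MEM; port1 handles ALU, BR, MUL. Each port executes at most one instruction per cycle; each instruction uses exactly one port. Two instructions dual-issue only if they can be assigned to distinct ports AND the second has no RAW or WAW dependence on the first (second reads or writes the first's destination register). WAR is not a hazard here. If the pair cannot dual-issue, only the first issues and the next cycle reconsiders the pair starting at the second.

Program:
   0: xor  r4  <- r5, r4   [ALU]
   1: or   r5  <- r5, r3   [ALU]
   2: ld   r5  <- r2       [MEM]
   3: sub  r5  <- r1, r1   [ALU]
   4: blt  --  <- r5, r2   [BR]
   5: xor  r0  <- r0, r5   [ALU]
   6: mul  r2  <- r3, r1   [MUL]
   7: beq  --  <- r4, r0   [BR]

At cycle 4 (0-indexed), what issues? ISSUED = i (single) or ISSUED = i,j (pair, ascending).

ISSUED = 6

t=0 i0&i1:xor.ALU;or.ALU ; dual
t=1 i2:ld.MEM ; WAW r5
t=2 i3:sub.ALU ; RAW r5
t=3 i4&i5:blt.BR;xor.ALU ; dual
t=4 i6:mul.MUL ; no-port MUL/BR
t=5 i7:beq.BR ; tail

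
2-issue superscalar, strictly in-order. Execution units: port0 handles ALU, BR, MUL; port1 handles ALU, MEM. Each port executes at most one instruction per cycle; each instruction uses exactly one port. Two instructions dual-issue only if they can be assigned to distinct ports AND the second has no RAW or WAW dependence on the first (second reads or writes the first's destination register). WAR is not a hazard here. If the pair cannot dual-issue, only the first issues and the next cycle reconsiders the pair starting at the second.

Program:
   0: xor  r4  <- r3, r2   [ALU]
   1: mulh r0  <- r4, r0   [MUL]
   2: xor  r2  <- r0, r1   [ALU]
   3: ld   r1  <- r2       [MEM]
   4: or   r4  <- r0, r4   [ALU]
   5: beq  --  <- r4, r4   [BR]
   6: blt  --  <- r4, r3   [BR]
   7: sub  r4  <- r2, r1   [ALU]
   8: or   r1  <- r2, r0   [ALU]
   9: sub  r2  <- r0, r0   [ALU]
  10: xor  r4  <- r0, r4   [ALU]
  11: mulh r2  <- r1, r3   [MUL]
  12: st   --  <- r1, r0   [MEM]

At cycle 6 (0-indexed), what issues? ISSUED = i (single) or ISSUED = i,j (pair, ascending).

#0 head=0: xor i0 RAW r4
#1 head=1: mulh i1 RAW r0
#2 head=2: xor i2 RAW r2
#3 head=3: ld or i3/i4 2-wide
#4 head=5: beq i5 no-port BR/BR
#5 head=6: blt sub i6/i7 2-wide
#6 head=8: or sub i8/i9 2-wide
#7 head=10: xor mulh i10/i11 2-wide
#8 head=12: st i12 tail

ISSUED = 8,9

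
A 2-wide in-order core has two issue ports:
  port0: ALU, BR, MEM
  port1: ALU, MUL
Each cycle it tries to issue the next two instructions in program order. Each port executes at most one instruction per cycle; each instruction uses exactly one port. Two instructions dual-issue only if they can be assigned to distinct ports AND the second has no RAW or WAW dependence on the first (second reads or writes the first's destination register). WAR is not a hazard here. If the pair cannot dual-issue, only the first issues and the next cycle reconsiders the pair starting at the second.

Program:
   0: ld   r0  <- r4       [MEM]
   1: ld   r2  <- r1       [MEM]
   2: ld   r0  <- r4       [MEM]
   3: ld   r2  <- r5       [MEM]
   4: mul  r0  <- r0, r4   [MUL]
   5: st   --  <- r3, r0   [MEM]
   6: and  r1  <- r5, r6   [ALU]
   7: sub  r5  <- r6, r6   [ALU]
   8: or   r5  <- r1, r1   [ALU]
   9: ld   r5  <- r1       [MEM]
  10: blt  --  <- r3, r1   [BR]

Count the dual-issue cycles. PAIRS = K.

PAIRS = 2

[0] i0  ld.MEM  -- no-port MEM/MEM
[1] i1  ld.MEM  -- no-port MEM/MEM
[2] i2  ld.MEM  -- no-port MEM/MEM
[3] i3+i4  ld.MEM/mul.MUL  -- 2-wide
[4] i5+i6  st.MEM/and.ALU  -- 2-wide
[5] i7  sub.ALU  -- WAW r5
[6] i8  or.ALU  -- WAW r5
[7] i9  ld.MEM  -- no-port MEM/BR
[8] i10  blt.BR  -- tail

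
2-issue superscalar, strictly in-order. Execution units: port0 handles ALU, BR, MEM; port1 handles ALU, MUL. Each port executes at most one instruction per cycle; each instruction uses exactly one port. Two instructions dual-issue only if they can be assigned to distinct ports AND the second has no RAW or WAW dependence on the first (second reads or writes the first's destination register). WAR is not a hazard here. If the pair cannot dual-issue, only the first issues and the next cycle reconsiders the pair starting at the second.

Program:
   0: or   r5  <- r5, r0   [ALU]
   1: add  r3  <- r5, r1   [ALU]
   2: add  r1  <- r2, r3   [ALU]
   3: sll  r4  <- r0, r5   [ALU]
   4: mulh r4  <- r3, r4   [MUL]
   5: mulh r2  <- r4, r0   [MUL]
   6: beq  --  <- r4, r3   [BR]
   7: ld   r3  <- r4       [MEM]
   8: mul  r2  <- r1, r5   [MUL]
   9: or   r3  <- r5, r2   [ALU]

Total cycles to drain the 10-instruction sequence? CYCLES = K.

CYCLES = 7

#0 head=0: or i0 RAW r5
#1 head=1: add i1 RAW r3
#2 head=2: add/sll i2,i3 dual
#3 head=4: mulh i4 no-port MUL/MUL
#4 head=5: mulh/beq i5,i6 dual
#5 head=7: ld/mul i7,i8 dual
#6 head=9: or i9 tail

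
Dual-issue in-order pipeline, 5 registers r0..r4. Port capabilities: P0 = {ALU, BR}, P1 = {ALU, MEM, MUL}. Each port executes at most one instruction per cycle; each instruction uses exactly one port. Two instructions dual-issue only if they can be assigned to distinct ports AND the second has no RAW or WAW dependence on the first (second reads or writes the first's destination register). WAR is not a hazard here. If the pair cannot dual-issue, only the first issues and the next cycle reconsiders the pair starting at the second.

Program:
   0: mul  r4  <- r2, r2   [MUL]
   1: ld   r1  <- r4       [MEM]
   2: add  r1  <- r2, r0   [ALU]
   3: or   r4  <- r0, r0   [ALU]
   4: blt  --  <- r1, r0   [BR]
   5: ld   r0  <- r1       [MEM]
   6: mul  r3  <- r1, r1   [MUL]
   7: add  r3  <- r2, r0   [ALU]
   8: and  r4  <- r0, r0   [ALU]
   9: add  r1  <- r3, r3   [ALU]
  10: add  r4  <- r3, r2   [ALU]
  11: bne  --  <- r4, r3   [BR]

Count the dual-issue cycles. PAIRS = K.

0. mul @i0  | no-port MUL/MEM
1. ld @i1  | WAW r1
2. add+or @i2,i3  | 2-wide
3. blt+ld @i4,i5  | 2-wide
4. mul @i6  | WAW r3
5. add+and @i7,i8  | 2-wide
6. add+add @i9,i10  | 2-wide
7. bne @i11  | tail

PAIRS = 4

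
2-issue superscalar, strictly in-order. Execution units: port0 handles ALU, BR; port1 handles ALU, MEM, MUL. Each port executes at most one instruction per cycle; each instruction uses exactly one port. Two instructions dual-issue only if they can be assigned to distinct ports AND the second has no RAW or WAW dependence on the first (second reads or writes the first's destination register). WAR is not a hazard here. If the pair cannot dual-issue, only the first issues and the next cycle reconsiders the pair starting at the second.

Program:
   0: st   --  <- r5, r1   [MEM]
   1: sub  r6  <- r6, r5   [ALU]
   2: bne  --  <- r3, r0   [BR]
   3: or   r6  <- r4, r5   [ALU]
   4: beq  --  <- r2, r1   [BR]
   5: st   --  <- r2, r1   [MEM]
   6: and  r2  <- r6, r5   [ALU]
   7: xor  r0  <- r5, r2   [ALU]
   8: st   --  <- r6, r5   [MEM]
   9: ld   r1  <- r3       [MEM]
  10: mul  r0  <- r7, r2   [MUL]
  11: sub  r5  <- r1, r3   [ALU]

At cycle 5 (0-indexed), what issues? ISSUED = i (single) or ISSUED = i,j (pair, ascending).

ISSUED = 9

#0 head=0: st.MEM;sub.ALU i0/i1 2-wide
#1 head=2: bne.BR;or.ALU i2/i3 2-wide
#2 head=4: beq.BR;st.MEM i4/i5 2-wide
#3 head=6: and.ALU i6 RAW r2
#4 head=7: xor.ALU;st.MEM i7/i8 2-wide
#5 head=9: ld.MEM i9 no-port MEM/MUL
#6 head=10: mul.MUL;sub.ALU i10/i11 2-wide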